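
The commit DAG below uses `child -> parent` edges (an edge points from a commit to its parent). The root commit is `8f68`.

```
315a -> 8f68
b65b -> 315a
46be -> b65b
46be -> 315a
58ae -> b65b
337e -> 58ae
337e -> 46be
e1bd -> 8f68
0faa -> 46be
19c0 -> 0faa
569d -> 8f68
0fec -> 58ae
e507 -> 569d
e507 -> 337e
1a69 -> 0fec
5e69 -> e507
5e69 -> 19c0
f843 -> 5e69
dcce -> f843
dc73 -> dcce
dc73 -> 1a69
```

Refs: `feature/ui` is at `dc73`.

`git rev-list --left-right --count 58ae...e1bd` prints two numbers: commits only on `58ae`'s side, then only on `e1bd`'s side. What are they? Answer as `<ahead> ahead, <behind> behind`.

3 ahead, 1 behind

Reachable from 58ae: {315a, 58ae, 8f68, b65b}.
Reachable from e1bd: {8f68, e1bd}.
Only in 58ae's history (ahead): {315a, 58ae, b65b} — 3.
Only in e1bd's history (behind): {e1bd} — 1.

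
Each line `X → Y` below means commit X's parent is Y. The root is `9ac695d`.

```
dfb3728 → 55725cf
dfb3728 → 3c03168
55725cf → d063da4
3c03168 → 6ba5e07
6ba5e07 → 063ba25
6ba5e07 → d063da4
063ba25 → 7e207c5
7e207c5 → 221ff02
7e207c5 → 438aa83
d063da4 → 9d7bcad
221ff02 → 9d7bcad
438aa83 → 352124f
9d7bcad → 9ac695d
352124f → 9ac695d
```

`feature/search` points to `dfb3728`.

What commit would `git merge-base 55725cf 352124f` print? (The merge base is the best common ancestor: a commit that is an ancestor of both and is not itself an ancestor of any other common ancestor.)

Ancestors of 55725cf: {55725cf, 9ac695d, 9d7bcad, d063da4}.
Ancestors of 352124f: {352124f, 9ac695d}.
Common ancestors: {9ac695d}.
The only common ancestor is 9ac695d, so it is the merge base.

9ac695d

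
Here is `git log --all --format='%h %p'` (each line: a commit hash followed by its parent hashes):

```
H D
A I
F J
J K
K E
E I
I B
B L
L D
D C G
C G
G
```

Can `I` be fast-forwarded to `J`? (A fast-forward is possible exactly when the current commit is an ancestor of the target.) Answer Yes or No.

Yes

A fast-forward from I to J is possible iff I is an ancestor of J.
Ancestors of J: {B, C, D, E, G, I, J, K, L}.
I is among them, so fast-forward is possible.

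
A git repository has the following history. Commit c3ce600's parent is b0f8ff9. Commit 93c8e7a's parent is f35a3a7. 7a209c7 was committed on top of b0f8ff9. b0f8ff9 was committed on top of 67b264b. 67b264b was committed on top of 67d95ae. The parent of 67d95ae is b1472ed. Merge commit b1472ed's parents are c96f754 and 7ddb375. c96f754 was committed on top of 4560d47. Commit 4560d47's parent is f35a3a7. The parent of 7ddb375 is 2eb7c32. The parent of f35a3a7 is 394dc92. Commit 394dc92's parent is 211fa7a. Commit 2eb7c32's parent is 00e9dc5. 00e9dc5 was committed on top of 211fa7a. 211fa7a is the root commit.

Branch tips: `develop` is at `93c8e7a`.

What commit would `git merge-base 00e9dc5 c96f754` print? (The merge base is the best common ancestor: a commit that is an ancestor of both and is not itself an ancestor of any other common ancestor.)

Ancestors of 00e9dc5: {00e9dc5, 211fa7a}.
Ancestors of c96f754: {211fa7a, 394dc92, 4560d47, c96f754, f35a3a7}.
Common ancestors: {211fa7a}.
The only common ancestor is 211fa7a, so it is the merge base.

211fa7a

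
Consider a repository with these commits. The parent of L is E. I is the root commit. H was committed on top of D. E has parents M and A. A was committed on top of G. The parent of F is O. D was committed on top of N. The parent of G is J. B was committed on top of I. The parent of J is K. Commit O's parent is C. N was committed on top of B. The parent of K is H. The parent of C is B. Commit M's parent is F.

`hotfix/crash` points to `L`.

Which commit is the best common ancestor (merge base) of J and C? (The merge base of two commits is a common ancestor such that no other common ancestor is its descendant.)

Ancestors of J: {B, D, H, I, J, K, N}.
Ancestors of C: {B, C, I}.
Common ancestors: {B, I}.
Among these, B is not an ancestor of any other common ancestor — it is the merge base.

B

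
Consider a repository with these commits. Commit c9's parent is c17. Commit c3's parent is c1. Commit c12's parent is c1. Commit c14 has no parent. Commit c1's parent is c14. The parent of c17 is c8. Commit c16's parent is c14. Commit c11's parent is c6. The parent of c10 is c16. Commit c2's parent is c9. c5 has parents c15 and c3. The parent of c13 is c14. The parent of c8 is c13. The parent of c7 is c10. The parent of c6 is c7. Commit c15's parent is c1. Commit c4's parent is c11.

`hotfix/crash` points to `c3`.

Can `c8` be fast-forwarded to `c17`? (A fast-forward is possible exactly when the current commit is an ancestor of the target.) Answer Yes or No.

Yes

A fast-forward from c8 to c17 is possible iff c8 is an ancestor of c17.
Ancestors of c17: {c13, c14, c17, c8}.
c8 is among them, so fast-forward is possible.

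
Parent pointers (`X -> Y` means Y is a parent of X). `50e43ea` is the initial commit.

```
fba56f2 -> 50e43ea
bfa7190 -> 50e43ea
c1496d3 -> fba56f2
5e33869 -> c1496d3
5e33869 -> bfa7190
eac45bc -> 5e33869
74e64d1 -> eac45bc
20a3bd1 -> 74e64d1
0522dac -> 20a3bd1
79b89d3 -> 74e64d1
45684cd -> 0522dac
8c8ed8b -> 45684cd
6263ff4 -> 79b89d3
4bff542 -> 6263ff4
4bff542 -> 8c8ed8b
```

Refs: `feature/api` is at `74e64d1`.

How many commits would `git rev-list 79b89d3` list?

8

Walking parent pointers from 79b89d3: reachable set = {50e43ea, 5e33869, 74e64d1, 79b89d3, bfa7190, c1496d3, eac45bc, fba56f2}.
That is 8 commits.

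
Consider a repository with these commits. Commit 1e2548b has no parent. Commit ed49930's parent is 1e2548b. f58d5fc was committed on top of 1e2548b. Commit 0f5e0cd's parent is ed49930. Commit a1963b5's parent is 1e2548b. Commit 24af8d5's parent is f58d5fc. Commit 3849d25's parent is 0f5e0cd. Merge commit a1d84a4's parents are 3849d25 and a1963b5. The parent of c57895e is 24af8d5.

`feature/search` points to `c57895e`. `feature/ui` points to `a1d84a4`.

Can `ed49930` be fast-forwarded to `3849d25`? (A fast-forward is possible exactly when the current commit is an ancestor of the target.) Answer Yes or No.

Yes

A fast-forward from ed49930 to 3849d25 is possible iff ed49930 is an ancestor of 3849d25.
Ancestors of 3849d25: {0f5e0cd, 1e2548b, 3849d25, ed49930}.
ed49930 is among them, so fast-forward is possible.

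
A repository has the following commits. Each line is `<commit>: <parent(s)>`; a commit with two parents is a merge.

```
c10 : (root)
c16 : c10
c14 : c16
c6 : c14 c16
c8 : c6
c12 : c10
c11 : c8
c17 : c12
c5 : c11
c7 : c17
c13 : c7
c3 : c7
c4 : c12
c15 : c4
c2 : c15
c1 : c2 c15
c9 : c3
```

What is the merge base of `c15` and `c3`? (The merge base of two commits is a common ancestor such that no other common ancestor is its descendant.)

Ancestors of c15: {c10, c12, c15, c4}.
Ancestors of c3: {c10, c12, c17, c3, c7}.
Common ancestors: {c10, c12}.
Among these, c12 is not an ancestor of any other common ancestor — it is the merge base.

c12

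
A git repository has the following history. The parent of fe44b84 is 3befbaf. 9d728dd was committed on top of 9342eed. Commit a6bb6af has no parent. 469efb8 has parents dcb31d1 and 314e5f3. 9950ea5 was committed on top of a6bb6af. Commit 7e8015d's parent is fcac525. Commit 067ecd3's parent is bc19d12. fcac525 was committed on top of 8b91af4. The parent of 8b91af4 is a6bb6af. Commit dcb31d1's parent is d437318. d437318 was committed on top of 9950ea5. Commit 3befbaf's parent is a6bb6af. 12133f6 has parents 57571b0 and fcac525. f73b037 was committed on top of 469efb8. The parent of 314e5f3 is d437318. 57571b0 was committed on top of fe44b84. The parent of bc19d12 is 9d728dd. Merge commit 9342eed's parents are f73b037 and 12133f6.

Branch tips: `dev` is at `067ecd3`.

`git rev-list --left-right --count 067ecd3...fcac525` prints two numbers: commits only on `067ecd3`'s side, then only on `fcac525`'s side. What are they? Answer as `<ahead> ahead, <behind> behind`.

14 ahead, 0 behind

Reachable from 067ecd3: {067ecd3, 12133f6, 314e5f3, 3befbaf, 469efb8, 57571b0, 8b91af4, 9342eed, 9950ea5, 9d728dd, a6bb6af, bc19d12, d437318, dcb31d1, f73b037, fcac525, fe44b84}.
Reachable from fcac525: {8b91af4, a6bb6af, fcac525}.
Only in 067ecd3's history (ahead): {067ecd3, 12133f6, 314e5f3, 3befbaf, 469efb8, 57571b0, 9342eed, 9950ea5, 9d728dd, bc19d12, d437318, dcb31d1, f73b037, fe44b84} — 14.
Only in fcac525's history (behind): {} — 0.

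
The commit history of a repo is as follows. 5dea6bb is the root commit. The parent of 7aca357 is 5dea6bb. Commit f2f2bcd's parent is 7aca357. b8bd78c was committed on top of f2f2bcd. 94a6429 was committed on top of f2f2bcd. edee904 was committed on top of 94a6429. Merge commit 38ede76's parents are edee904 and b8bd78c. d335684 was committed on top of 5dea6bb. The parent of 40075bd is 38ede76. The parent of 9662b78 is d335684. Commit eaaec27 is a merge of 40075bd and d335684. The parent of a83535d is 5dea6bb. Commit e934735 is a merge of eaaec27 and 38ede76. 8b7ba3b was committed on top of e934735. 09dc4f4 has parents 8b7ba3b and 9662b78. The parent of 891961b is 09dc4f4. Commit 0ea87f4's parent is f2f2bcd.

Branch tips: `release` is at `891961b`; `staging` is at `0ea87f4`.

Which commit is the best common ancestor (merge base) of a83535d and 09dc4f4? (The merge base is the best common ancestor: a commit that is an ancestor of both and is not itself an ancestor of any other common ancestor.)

5dea6bb

Ancestors of a83535d: {5dea6bb, a83535d}.
Ancestors of 09dc4f4: {09dc4f4, 38ede76, 40075bd, 5dea6bb, 7aca357, 8b7ba3b, 94a6429, 9662b78, b8bd78c, d335684, e934735, eaaec27, edee904, f2f2bcd}.
Common ancestors: {5dea6bb}.
The only common ancestor is 5dea6bb, so it is the merge base.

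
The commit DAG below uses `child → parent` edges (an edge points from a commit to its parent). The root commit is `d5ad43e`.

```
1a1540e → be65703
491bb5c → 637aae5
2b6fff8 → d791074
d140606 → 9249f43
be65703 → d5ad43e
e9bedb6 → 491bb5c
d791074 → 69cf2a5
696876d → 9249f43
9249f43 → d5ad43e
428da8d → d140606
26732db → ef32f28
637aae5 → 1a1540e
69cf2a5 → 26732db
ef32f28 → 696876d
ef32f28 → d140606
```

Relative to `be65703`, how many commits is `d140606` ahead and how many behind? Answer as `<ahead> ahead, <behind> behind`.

2 ahead, 1 behind

Reachable from d140606: {9249f43, d140606, d5ad43e}.
Reachable from be65703: {be65703, d5ad43e}.
Only in d140606's history (ahead): {9249f43, d140606} — 2.
Only in be65703's history (behind): {be65703} — 1.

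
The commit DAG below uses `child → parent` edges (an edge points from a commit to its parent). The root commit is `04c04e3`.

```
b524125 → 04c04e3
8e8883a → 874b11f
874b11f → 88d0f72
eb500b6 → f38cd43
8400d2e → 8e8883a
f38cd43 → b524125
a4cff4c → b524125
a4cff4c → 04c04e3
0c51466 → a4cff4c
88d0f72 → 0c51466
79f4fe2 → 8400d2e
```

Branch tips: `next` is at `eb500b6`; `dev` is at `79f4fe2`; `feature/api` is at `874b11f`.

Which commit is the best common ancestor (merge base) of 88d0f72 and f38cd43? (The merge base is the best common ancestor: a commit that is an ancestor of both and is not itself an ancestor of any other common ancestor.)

b524125

Ancestors of 88d0f72: {04c04e3, 0c51466, 88d0f72, a4cff4c, b524125}.
Ancestors of f38cd43: {04c04e3, b524125, f38cd43}.
Common ancestors: {04c04e3, b524125}.
Among these, b524125 is not an ancestor of any other common ancestor — it is the merge base.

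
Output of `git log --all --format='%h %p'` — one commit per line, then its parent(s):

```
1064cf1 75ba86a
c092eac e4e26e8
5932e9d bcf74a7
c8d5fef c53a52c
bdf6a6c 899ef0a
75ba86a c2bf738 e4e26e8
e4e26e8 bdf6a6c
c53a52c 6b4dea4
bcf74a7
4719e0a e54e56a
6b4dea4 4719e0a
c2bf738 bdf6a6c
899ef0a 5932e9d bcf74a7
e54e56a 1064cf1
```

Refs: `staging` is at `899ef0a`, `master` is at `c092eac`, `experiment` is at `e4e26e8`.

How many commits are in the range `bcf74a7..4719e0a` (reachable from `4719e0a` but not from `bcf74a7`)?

9

Reachable from 4719e0a: {1064cf1, 4719e0a, 5932e9d, 75ba86a, 899ef0a, bcf74a7, bdf6a6c, c2bf738, e4e26e8, e54e56a}.
Reachable from bcf74a7: {bcf74a7}.
In 4719e0a's history but not bcf74a7's: {1064cf1, 4719e0a, 5932e9d, 75ba86a, 899ef0a, bdf6a6c, c2bf738, e4e26e8, e54e56a} — 9 commits.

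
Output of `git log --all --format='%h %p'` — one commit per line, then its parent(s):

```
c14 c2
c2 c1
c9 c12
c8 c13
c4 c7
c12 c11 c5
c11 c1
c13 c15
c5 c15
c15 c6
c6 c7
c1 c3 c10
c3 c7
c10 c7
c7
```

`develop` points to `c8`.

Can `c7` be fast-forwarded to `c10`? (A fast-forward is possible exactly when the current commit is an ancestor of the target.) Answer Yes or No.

A fast-forward from c7 to c10 is possible iff c7 is an ancestor of c10.
Ancestors of c10: {c10, c7}.
c7 is among them, so fast-forward is possible.

Yes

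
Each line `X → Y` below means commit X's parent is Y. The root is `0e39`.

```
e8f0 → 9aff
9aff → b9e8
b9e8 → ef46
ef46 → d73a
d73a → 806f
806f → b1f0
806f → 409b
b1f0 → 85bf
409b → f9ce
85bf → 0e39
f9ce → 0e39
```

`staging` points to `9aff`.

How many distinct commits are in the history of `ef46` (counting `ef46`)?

Walking parent pointers from ef46: reachable set = {0e39, 409b, 806f, 85bf, b1f0, d73a, ef46, f9ce}.
That is 8 commits.

8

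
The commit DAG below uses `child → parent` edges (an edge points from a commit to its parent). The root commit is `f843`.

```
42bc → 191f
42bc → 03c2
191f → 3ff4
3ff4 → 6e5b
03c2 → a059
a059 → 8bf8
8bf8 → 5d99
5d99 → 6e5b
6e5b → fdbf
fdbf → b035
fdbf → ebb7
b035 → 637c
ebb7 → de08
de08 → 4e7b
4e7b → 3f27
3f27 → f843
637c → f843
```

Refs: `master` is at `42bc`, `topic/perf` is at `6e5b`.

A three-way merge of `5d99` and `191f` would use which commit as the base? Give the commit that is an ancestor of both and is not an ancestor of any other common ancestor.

6e5b

Ancestors of 5d99: {3f27, 4e7b, 5d99, 637c, 6e5b, b035, de08, ebb7, f843, fdbf}.
Ancestors of 191f: {191f, 3f27, 3ff4, 4e7b, 637c, 6e5b, b035, de08, ebb7, f843, fdbf}.
Common ancestors: {3f27, 4e7b, 637c, 6e5b, b035, de08, ebb7, f843, fdbf}.
Among these, 6e5b is not an ancestor of any other common ancestor — it is the merge base.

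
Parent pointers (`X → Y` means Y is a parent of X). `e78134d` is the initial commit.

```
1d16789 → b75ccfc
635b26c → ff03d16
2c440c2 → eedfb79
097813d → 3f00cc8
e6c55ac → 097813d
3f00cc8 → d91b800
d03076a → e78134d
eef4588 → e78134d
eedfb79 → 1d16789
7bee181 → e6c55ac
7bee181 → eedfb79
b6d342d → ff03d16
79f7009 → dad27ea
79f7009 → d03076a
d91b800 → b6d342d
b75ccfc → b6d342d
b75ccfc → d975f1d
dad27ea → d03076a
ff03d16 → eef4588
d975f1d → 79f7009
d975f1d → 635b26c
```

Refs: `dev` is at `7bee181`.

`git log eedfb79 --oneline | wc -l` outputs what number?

12

Walking parent pointers from eedfb79: reachable set = {1d16789, 635b26c, 79f7009, b6d342d, b75ccfc, d03076a, d975f1d, dad27ea, e78134d, eedfb79, eef4588, ff03d16}.
That is 12 commits.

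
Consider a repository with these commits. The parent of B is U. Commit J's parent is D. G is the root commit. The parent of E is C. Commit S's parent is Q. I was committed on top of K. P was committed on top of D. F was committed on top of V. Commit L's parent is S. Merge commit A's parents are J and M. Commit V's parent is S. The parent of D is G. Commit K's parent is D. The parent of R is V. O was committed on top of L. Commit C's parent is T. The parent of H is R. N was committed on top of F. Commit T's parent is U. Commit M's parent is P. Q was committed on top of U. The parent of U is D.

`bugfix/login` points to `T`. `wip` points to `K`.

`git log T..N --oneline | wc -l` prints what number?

5

Reachable from N: {D, F, G, N, Q, S, U, V}.
Reachable from T: {D, G, T, U}.
In N's history but not T's: {F, N, Q, S, V} — 5 commits.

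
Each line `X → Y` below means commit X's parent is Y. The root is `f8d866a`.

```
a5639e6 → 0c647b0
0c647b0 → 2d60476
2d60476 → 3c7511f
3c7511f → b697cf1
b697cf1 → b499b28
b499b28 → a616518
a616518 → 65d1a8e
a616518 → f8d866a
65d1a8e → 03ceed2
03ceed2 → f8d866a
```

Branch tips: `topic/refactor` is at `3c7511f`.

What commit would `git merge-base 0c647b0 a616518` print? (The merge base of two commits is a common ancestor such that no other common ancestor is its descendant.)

Ancestors of 0c647b0: {03ceed2, 0c647b0, 2d60476, 3c7511f, 65d1a8e, a616518, b499b28, b697cf1, f8d866a}.
Ancestors of a616518: {03ceed2, 65d1a8e, a616518, f8d866a}.
Common ancestors: {03ceed2, 65d1a8e, a616518, f8d866a}.
Among these, a616518 is not an ancestor of any other common ancestor — it is the merge base.

a616518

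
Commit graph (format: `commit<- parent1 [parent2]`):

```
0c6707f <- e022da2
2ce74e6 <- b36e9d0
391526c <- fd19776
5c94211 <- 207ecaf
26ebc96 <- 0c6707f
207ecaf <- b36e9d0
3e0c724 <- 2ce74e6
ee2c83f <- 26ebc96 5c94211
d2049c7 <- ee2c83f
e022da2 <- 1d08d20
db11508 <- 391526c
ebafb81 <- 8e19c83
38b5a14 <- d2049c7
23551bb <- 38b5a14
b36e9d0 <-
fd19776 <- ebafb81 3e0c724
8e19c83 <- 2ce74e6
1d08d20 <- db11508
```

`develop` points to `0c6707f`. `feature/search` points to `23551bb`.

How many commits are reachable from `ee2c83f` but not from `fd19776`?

Reachable from ee2c83f: {0c6707f, 1d08d20, 207ecaf, 26ebc96, 2ce74e6, 391526c, 3e0c724, 5c94211, 8e19c83, b36e9d0, db11508, e022da2, ebafb81, ee2c83f, fd19776}.
Reachable from fd19776: {2ce74e6, 3e0c724, 8e19c83, b36e9d0, ebafb81, fd19776}.
In ee2c83f's history but not fd19776's: {0c6707f, 1d08d20, 207ecaf, 26ebc96, 391526c, 5c94211, db11508, e022da2, ee2c83f} — 9 commits.

9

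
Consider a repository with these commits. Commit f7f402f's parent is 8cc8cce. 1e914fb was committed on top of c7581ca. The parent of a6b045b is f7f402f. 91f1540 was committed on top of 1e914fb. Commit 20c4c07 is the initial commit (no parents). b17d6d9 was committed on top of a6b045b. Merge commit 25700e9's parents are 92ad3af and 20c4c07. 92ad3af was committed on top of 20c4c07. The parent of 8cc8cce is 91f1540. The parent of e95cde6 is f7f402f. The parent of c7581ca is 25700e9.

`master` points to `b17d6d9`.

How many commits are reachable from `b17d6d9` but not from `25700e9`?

7

Reachable from b17d6d9: {1e914fb, 20c4c07, 25700e9, 8cc8cce, 91f1540, 92ad3af, a6b045b, b17d6d9, c7581ca, f7f402f}.
Reachable from 25700e9: {20c4c07, 25700e9, 92ad3af}.
In b17d6d9's history but not 25700e9's: {1e914fb, 8cc8cce, 91f1540, a6b045b, b17d6d9, c7581ca, f7f402f} — 7 commits.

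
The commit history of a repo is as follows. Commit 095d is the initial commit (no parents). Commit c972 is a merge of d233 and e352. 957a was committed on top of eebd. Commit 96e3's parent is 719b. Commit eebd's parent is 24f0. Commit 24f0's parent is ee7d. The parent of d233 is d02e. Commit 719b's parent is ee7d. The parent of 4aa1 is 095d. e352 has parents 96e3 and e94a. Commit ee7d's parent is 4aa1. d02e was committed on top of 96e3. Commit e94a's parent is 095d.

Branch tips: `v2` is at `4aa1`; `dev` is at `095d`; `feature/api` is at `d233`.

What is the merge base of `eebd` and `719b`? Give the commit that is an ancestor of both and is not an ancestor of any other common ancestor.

Ancestors of eebd: {095d, 24f0, 4aa1, ee7d, eebd}.
Ancestors of 719b: {095d, 4aa1, 719b, ee7d}.
Common ancestors: {095d, 4aa1, ee7d}.
Among these, ee7d is not an ancestor of any other common ancestor — it is the merge base.

ee7d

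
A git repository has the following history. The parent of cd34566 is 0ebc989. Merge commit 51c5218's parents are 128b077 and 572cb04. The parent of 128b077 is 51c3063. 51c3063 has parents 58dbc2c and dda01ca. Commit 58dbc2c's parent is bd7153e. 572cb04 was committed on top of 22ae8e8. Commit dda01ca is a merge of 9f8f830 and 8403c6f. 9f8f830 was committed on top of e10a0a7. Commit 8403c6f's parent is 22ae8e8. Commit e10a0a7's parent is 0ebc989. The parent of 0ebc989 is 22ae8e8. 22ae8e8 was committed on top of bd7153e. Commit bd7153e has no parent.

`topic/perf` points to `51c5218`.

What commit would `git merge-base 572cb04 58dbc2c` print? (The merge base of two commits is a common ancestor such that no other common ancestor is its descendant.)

Ancestors of 572cb04: {22ae8e8, 572cb04, bd7153e}.
Ancestors of 58dbc2c: {58dbc2c, bd7153e}.
Common ancestors: {bd7153e}.
The only common ancestor is bd7153e, so it is the merge base.

bd7153e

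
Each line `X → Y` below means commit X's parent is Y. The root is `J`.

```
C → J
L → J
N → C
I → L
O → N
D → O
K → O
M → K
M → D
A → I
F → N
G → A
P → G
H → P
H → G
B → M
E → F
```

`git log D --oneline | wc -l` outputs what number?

5

Walking parent pointers from D: reachable set = {C, D, J, N, O}.
That is 5 commits.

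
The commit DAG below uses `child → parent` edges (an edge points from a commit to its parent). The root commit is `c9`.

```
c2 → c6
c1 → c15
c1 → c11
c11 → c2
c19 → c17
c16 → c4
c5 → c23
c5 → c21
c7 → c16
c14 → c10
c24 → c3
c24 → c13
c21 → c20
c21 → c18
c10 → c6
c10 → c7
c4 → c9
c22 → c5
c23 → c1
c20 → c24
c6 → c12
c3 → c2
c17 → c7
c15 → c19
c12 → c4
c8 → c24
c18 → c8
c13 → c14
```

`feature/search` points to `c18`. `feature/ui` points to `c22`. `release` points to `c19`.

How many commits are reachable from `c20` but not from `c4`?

Reachable from c20: {c10, c12, c13, c14, c16, c2, c20, c24, c3, c4, c6, c7, c9}.
Reachable from c4: {c4, c9}.
In c20's history but not c4's: {c10, c12, c13, c14, c16, c2, c20, c24, c3, c6, c7} — 11 commits.

11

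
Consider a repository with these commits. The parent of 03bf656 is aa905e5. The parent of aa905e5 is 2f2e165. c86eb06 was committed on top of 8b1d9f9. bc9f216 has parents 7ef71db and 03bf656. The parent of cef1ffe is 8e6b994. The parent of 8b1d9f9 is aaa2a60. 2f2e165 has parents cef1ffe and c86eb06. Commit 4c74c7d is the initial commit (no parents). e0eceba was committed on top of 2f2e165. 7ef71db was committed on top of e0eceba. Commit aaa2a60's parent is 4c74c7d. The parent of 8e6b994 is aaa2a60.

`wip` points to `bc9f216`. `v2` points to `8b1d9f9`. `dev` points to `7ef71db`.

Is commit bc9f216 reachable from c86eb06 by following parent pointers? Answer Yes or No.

No

Ancestors of c86eb06: {4c74c7d, 8b1d9f9, aaa2a60, c86eb06}.
bc9f216 is not in that set, so it is not an ancestor of c86eb06.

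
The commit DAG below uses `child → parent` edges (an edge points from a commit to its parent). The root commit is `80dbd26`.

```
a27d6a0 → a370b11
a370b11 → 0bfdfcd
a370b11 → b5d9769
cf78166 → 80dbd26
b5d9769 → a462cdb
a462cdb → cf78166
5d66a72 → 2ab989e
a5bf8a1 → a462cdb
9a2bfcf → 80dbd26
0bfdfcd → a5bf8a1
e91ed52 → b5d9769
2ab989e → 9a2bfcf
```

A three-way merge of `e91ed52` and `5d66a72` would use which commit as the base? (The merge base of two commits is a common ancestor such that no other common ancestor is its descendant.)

80dbd26

Ancestors of e91ed52: {80dbd26, a462cdb, b5d9769, cf78166, e91ed52}.
Ancestors of 5d66a72: {2ab989e, 5d66a72, 80dbd26, 9a2bfcf}.
Common ancestors: {80dbd26}.
The only common ancestor is 80dbd26, so it is the merge base.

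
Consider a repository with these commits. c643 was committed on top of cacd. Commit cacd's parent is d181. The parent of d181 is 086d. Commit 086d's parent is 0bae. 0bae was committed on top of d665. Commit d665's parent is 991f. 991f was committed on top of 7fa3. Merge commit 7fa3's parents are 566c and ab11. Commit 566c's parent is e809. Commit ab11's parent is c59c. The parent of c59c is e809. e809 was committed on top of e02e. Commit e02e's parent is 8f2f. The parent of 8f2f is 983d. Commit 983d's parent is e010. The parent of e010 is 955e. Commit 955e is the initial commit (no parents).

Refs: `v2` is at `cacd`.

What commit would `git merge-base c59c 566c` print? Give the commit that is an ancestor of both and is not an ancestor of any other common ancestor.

Ancestors of c59c: {8f2f, 955e, 983d, c59c, e010, e02e, e809}.
Ancestors of 566c: {566c, 8f2f, 955e, 983d, e010, e02e, e809}.
Common ancestors: {8f2f, 955e, 983d, e010, e02e, e809}.
Among these, e809 is not an ancestor of any other common ancestor — it is the merge base.

e809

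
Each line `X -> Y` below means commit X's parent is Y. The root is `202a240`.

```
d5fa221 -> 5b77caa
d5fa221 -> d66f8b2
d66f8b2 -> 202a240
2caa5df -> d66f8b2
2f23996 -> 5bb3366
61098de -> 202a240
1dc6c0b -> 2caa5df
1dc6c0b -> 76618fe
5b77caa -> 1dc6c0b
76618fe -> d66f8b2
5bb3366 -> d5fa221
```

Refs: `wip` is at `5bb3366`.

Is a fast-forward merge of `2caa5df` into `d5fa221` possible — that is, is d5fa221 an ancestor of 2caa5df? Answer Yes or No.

No

A fast-forward from d5fa221 to 2caa5df is possible iff d5fa221 is an ancestor of 2caa5df.
Ancestors of 2caa5df: {202a240, 2caa5df, d66f8b2}.
d5fa221 is not among them, so fast-forward is not possible.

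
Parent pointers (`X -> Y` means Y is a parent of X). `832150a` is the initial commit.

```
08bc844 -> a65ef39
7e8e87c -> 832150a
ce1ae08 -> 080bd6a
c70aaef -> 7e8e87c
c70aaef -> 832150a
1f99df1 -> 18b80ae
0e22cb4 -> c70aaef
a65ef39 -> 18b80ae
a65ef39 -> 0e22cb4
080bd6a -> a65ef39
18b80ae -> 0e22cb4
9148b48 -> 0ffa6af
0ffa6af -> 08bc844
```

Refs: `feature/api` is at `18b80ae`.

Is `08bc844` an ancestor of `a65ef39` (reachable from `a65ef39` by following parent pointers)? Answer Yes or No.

Ancestors of a65ef39: {0e22cb4, 18b80ae, 7e8e87c, 832150a, a65ef39, c70aaef}.
08bc844 is not in that set, so it is not an ancestor of a65ef39.

No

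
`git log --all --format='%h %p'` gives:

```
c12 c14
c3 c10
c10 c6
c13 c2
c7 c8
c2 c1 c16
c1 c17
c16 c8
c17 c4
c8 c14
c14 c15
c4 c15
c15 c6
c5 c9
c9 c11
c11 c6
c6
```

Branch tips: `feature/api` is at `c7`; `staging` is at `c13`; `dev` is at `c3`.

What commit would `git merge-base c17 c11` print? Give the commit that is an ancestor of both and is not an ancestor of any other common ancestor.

Ancestors of c17: {c15, c17, c4, c6}.
Ancestors of c11: {c11, c6}.
Common ancestors: {c6}.
The only common ancestor is c6, so it is the merge base.

c6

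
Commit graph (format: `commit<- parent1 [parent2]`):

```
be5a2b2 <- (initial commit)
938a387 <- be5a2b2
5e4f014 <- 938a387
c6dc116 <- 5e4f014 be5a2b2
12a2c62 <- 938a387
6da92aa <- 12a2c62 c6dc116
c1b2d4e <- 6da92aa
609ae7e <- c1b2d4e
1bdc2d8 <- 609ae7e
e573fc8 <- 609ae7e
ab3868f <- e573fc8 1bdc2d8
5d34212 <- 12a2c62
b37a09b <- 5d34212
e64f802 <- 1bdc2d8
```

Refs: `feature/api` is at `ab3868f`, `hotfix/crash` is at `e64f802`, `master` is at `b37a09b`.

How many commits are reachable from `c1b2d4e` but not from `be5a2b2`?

6

Reachable from c1b2d4e: {12a2c62, 5e4f014, 6da92aa, 938a387, be5a2b2, c1b2d4e, c6dc116}.
Reachable from be5a2b2: {be5a2b2}.
In c1b2d4e's history but not be5a2b2's: {12a2c62, 5e4f014, 6da92aa, 938a387, c1b2d4e, c6dc116} — 6 commits.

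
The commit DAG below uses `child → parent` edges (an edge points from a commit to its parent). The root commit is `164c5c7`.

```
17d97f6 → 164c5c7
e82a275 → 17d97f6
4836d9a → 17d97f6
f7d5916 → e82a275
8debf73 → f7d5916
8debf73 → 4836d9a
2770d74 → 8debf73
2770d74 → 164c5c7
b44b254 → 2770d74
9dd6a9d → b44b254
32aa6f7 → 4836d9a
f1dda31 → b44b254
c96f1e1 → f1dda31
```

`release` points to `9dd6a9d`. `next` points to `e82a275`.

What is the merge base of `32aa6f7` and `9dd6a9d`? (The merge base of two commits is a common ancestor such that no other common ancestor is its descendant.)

4836d9a

Ancestors of 32aa6f7: {164c5c7, 17d97f6, 32aa6f7, 4836d9a}.
Ancestors of 9dd6a9d: {164c5c7, 17d97f6, 2770d74, 4836d9a, 8debf73, 9dd6a9d, b44b254, e82a275, f7d5916}.
Common ancestors: {164c5c7, 17d97f6, 4836d9a}.
Among these, 4836d9a is not an ancestor of any other common ancestor — it is the merge base.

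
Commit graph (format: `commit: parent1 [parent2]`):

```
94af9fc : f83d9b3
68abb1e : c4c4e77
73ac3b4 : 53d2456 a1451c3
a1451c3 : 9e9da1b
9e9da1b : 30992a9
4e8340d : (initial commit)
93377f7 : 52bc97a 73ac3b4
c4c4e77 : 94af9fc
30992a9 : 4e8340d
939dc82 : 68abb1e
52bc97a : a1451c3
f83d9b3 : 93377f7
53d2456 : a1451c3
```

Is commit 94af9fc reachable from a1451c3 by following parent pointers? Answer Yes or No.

No

Ancestors of a1451c3: {30992a9, 4e8340d, 9e9da1b, a1451c3}.
94af9fc is not in that set, so it is not an ancestor of a1451c3.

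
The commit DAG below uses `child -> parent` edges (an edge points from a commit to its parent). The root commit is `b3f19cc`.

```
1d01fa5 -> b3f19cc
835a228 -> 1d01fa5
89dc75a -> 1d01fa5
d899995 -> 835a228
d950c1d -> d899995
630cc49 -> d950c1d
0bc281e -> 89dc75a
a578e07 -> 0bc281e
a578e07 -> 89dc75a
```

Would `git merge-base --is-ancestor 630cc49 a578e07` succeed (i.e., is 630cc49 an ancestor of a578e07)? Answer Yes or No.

Ancestors of a578e07: {0bc281e, 1d01fa5, 89dc75a, a578e07, b3f19cc}.
630cc49 is not in that set, so it is not an ancestor of a578e07.

No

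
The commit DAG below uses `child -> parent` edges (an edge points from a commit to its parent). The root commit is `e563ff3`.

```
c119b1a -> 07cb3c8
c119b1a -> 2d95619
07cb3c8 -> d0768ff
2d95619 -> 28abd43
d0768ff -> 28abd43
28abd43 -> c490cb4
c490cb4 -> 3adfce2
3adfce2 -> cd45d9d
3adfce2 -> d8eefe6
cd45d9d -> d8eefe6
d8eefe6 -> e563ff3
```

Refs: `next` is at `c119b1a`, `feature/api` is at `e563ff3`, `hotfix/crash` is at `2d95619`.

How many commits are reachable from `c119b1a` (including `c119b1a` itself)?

Walking parent pointers from c119b1a: reachable set = {07cb3c8, 28abd43, 2d95619, 3adfce2, c119b1a, c490cb4, cd45d9d, d0768ff, d8eefe6, e563ff3}.
That is 10 commits.

10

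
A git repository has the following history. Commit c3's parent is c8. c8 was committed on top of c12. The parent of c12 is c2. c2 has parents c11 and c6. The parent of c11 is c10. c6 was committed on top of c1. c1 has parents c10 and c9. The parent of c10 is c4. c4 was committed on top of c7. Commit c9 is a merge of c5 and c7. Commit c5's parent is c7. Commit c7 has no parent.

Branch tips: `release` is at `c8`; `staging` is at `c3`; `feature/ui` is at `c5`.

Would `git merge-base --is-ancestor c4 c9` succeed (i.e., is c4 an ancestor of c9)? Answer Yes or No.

No

Ancestors of c9: {c5, c7, c9}.
c4 is not in that set, so it is not an ancestor of c9.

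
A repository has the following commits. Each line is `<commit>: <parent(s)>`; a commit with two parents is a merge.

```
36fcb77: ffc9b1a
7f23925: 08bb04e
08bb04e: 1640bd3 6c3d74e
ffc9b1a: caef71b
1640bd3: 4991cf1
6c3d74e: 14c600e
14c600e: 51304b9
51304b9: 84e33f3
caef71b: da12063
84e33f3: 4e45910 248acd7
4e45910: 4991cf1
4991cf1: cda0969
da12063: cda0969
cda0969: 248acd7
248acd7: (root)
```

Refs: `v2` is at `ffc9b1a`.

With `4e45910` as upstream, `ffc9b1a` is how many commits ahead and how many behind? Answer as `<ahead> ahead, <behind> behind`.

3 ahead, 2 behind

Reachable from ffc9b1a: {248acd7, caef71b, cda0969, da12063, ffc9b1a}.
Reachable from 4e45910: {248acd7, 4991cf1, 4e45910, cda0969}.
Only in ffc9b1a's history (ahead): {caef71b, da12063, ffc9b1a} — 3.
Only in 4e45910's history (behind): {4991cf1, 4e45910} — 2.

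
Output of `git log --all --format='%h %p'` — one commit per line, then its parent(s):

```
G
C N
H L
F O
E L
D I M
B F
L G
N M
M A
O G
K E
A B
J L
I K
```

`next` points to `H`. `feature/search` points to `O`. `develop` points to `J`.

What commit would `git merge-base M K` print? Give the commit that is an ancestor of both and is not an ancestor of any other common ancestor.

G

Ancestors of M: {A, B, F, G, M, O}.
Ancestors of K: {E, G, K, L}.
Common ancestors: {G}.
The only common ancestor is G, so it is the merge base.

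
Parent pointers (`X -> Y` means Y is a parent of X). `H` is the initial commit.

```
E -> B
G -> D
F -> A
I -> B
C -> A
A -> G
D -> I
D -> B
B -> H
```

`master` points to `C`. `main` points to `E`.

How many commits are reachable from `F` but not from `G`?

2

Reachable from F: {A, B, D, F, G, H, I}.
Reachable from G: {B, D, G, H, I}.
In F's history but not G's: {A, F} — 2 commits.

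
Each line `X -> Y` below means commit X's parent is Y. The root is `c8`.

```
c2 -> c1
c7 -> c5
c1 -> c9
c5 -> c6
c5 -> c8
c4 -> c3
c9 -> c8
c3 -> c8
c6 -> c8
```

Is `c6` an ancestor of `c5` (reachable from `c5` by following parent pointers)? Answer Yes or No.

Ancestors of c5 (commits reachable by following parents): {c5, c6, c8}.
c6 is in that set, so it is an ancestor of c5.

Yes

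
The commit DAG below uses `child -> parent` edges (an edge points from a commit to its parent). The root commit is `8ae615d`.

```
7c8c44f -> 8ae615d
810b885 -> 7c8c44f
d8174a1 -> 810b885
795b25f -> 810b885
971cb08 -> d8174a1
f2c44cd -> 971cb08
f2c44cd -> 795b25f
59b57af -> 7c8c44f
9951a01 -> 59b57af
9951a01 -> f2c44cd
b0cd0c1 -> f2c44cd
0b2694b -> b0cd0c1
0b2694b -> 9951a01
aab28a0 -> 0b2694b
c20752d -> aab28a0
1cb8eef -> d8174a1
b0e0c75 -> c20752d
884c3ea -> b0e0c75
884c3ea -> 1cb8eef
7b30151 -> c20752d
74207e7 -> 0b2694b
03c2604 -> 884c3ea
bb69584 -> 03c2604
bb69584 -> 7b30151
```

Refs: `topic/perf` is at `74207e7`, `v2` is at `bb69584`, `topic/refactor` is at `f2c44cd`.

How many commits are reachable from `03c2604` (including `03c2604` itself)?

17

Walking parent pointers from 03c2604: reachable set = {03c2604, 0b2694b, 1cb8eef, 59b57af, 795b25f, 7c8c44f, 810b885, 884c3ea, 8ae615d, 971cb08, 9951a01, aab28a0, b0cd0c1, b0e0c75, c20752d, d8174a1, f2c44cd}.
That is 17 commits.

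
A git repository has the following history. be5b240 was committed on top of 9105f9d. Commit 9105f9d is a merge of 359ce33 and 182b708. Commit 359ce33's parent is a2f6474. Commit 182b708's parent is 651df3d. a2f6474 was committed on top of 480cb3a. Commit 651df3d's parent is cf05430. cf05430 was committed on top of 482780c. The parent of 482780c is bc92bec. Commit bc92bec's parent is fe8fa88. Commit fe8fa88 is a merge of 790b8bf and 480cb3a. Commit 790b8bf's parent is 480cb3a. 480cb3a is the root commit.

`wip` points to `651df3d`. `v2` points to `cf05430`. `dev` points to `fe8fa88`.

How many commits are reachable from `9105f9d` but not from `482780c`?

Reachable from 9105f9d: {182b708, 359ce33, 480cb3a, 482780c, 651df3d, 790b8bf, 9105f9d, a2f6474, bc92bec, cf05430, fe8fa88}.
Reachable from 482780c: {480cb3a, 482780c, 790b8bf, bc92bec, fe8fa88}.
In 9105f9d's history but not 482780c's: {182b708, 359ce33, 651df3d, 9105f9d, a2f6474, cf05430} — 6 commits.

6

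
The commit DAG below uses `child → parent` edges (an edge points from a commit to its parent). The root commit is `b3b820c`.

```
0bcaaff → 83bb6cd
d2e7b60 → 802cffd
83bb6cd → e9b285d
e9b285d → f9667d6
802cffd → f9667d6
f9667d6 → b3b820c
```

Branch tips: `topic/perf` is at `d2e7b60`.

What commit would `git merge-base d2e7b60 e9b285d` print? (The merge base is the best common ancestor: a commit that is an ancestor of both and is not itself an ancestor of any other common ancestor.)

f9667d6

Ancestors of d2e7b60: {802cffd, b3b820c, d2e7b60, f9667d6}.
Ancestors of e9b285d: {b3b820c, e9b285d, f9667d6}.
Common ancestors: {b3b820c, f9667d6}.
Among these, f9667d6 is not an ancestor of any other common ancestor — it is the merge base.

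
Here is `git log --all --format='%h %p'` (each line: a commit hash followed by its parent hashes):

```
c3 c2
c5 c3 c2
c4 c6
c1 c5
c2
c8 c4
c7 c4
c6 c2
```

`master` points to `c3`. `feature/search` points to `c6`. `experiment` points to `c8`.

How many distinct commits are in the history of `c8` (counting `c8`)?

4

Walking parent pointers from c8: reachable set = {c2, c4, c6, c8}.
That is 4 commits.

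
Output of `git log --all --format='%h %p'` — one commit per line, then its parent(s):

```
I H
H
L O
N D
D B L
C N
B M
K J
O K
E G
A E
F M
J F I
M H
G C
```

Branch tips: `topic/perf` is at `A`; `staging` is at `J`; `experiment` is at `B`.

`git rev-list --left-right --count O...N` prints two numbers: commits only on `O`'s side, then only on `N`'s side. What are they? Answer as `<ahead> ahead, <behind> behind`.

0 ahead, 4 behind

Reachable from O: {F, H, I, J, K, M, O}.
Reachable from N: {B, D, F, H, I, J, K, L, M, N, O}.
Only in O's history (ahead): {} — 0.
Only in N's history (behind): {B, D, L, N} — 4.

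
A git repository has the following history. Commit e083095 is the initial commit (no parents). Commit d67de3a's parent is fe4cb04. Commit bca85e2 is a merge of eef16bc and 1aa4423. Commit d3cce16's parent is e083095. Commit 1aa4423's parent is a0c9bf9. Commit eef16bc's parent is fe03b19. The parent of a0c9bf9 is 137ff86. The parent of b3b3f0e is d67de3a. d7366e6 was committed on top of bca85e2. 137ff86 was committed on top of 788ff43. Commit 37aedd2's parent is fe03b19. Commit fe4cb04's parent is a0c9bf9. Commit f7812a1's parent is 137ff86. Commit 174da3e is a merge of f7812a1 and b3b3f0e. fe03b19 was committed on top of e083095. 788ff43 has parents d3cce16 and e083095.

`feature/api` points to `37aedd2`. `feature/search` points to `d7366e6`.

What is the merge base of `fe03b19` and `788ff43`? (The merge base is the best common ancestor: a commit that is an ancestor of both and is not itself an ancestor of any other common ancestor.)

Ancestors of fe03b19: {e083095, fe03b19}.
Ancestors of 788ff43: {788ff43, d3cce16, e083095}.
Common ancestors: {e083095}.
The only common ancestor is e083095, so it is the merge base.

e083095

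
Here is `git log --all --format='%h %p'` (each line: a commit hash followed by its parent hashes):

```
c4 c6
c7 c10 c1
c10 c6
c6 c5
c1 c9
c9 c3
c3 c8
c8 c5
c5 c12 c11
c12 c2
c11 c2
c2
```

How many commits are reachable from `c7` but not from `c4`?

Reachable from c7: {c1, c10, c11, c12, c2, c3, c5, c6, c7, c8, c9}.
Reachable from c4: {c11, c12, c2, c4, c5, c6}.
In c7's history but not c4's: {c1, c10, c3, c7, c8, c9} — 6 commits.

6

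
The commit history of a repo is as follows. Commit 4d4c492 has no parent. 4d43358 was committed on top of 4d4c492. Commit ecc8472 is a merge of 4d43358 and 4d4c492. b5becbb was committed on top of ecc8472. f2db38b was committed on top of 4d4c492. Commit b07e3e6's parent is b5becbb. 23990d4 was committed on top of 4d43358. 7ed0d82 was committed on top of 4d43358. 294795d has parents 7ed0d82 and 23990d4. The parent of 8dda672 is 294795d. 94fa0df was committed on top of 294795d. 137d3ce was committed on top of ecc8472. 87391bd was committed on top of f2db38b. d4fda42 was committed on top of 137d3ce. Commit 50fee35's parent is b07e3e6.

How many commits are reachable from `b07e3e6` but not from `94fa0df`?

3

Reachable from b07e3e6: {4d43358, 4d4c492, b07e3e6, b5becbb, ecc8472}.
Reachable from 94fa0df: {23990d4, 294795d, 4d43358, 4d4c492, 7ed0d82, 94fa0df}.
In b07e3e6's history but not 94fa0df's: {b07e3e6, b5becbb, ecc8472} — 3 commits.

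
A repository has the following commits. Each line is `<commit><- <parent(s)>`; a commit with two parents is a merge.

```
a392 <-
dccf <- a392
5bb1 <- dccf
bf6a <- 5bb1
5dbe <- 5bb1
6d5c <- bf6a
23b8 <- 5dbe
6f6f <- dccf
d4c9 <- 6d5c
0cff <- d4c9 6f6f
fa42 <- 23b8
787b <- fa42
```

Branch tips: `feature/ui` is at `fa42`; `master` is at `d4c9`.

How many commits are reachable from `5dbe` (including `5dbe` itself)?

4

Walking parent pointers from 5dbe: reachable set = {5bb1, 5dbe, a392, dccf}.
That is 4 commits.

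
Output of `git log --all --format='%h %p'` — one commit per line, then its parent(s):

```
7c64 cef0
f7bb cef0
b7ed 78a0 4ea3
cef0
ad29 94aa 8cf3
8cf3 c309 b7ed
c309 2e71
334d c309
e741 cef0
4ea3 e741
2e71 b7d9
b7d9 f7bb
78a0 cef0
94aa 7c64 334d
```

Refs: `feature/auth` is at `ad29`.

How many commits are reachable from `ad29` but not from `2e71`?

Reachable from ad29: {2e71, 334d, 4ea3, 78a0, 7c64, 8cf3, 94aa, ad29, b7d9, b7ed, c309, cef0, e741, f7bb}.
Reachable from 2e71: {2e71, b7d9, cef0, f7bb}.
In ad29's history but not 2e71's: {334d, 4ea3, 78a0, 7c64, 8cf3, 94aa, ad29, b7ed, c309, e741} — 10 commits.

10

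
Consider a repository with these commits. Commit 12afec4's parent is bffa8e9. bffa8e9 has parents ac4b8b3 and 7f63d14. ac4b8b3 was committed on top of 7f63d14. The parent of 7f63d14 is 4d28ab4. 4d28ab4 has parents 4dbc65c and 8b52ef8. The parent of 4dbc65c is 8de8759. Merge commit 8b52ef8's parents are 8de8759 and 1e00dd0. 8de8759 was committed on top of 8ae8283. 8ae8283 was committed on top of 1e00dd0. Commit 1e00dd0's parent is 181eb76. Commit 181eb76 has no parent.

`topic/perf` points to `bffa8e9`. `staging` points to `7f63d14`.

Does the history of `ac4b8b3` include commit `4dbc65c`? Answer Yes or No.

Ancestors of ac4b8b3 (commits reachable by following parents): {181eb76, 1e00dd0, 4d28ab4, 4dbc65c, 7f63d14, 8ae8283, 8b52ef8, 8de8759, ac4b8b3}.
4dbc65c is in that set, so it is an ancestor of ac4b8b3.

Yes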